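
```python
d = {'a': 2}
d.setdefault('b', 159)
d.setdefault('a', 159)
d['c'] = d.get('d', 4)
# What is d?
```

After line 1: d = {'a': 2}
After line 2 (setdefault adds 'b'=159): d = {'a': 2, 'b': 159}
After line 3 (setdefault 'a' no-op, already exists): d = {'a': 2, 'b': 159}
After line 4 (get('d', 4) returns default since 'd' not in d): d = {'a': 2, 'b': 159, 'c': 4}

{'a': 2, 'b': 159, 'c': 4}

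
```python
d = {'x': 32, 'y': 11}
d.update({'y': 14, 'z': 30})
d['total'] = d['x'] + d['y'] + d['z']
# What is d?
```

After line 1: d = {'x': 32, 'y': 11}
After line 2 (y overwritten, z added): d = {'x': 32, 'y': 14, 'z': 30}
After line 3 (total = 32 + 14 + 30 = 76): d = {'x': 32, 'y': 14, 'z': 30, 'total': 76}

{'x': 32, 'y': 14, 'z': 30, 'total': 76}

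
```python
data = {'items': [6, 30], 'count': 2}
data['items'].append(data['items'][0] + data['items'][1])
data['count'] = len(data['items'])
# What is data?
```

After line 1: data = {'items': [6, 30], 'count': 2}
After line 2 (append 6 + 30 = 36): data = {'items': [6, 30, 36], 'count': 2}
After line 3 (count = len(items) = 3): data = {'items': [6, 30, 36], 'count': 3}

{'items': [6, 30, 36], 'count': 3}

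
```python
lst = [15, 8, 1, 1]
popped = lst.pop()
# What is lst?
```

[15, 8, 1]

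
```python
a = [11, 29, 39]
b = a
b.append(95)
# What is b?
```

After line 1: a = [11, 29, 39]
After line 2 (b = a is an alias, same object): a = [11, 29, 39], b = [11, 29, 39]
After line 3 (b.append mutates the shared list): a = [11, 29, 39, 95], b = [11, 29, 39, 95]

[11, 29, 39, 95]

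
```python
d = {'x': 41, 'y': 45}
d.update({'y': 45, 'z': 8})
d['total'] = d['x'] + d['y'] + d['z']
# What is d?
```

After line 1: d = {'x': 41, 'y': 45}
After line 2 (y overwritten, z added): d = {'x': 41, 'y': 45, 'z': 8}
After line 3 (total = 41 + 45 + 8 = 94): d = {'x': 41, 'y': 45, 'z': 8, 'total': 94}

{'x': 41, 'y': 45, 'z': 8, 'total': 94}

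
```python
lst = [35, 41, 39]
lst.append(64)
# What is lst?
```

[35, 41, 39, 64]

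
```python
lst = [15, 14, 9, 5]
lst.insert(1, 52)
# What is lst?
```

[15, 52, 14, 9, 5]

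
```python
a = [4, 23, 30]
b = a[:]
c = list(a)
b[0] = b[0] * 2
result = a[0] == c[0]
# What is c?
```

After line 1: a = [4, 23, 30]
After line 2 (b = a[:], copy): a = [4, 23, 30], b = [4, 23, 30]
After line 3 (c = list(a) is a copy, new object): c = [4, 23, 30]
After line 4 (b[0] = 4 * 2 = 8; only b mutates (copy)): a = [4, 23, 30], b = [8, 23, 30], c = [4, 23, 30]
After line 5 (a[0] = 4, c[0] = 4; result = True)

[4, 23, 30]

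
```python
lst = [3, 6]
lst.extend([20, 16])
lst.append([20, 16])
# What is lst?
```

After line 1: lst = [3, 6]
After line 2 (extend unpacks [20, 16]): lst = [3, 6, 20, 16]
After line 3 (append adds [20, 16] as single element): lst = [3, 6, 20, 16, [20, 16]]

[3, 6, 20, 16, [20, 16]]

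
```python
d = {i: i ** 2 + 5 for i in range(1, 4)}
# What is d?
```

{1: 6, 2: 9, 3: 14}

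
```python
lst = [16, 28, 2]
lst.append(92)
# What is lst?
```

[16, 28, 2, 92]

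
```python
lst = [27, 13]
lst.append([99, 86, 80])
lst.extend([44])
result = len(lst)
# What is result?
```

After line 1: lst = [27, 13]
After line 2 (append adds [99, 86, 80] as single element): lst = [27, 13, [99, 86, 80]]
After line 3 (extend unpacks [44], adds 44): lst = [27, 13, [99, 86, 80], 44]
After line 4: result = len(lst) = 4

4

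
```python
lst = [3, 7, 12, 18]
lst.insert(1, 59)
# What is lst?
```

[3, 59, 7, 12, 18]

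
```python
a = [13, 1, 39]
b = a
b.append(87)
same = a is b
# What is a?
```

After line 1: a = [13, 1, 39]
After line 2 (b = a is an alias, same object): a = [13, 1, 39], b = [13, 1, 39]
After line 3 (b.append mutates the shared list): a = [13, 1, 39, 87], b = [13, 1, 39, 87]
After line 4 (same = a is b; same object -> True): same = True

[13, 1, 39, 87]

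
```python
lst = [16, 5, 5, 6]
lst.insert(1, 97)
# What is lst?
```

[16, 97, 5, 5, 6]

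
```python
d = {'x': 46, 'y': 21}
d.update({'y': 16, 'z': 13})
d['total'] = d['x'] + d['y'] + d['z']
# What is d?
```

After line 1: d = {'x': 46, 'y': 21}
After line 2 (y overwritten, z added): d = {'x': 46, 'y': 16, 'z': 13}
After line 3 (total = 46 + 16 + 13 = 75): d = {'x': 46, 'y': 16, 'z': 13, 'total': 75}

{'x': 46, 'y': 16, 'z': 13, 'total': 75}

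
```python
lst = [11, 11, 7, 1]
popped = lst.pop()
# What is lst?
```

[11, 11, 7]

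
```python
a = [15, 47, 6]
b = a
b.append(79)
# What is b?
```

After line 1: a = [15, 47, 6]
After line 2 (b = a is an alias, same object): a = [15, 47, 6], b = [15, 47, 6]
After line 3 (b.append mutates the shared list): a = [15, 47, 6, 79], b = [15, 47, 6, 79]

[15, 47, 6, 79]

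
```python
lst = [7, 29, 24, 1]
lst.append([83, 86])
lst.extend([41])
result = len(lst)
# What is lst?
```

After line 1: lst = [7, 29, 24, 1]
After line 2 (append adds [83, 86] as single element): lst = [7, 29, 24, 1, [83, 86]]
After line 3 (extend unpacks [41], adds 41): lst = [7, 29, 24, 1, [83, 86], 41]
After line 4: result = len(lst) = 6

[7, 29, 24, 1, [83, 86], 41]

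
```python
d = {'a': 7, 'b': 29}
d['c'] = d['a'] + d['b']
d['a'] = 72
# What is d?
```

After line 1: d = {'a': 7, 'b': 29}
After line 2 (d['c'] = 7 + 29): d = {'a': 7, 'b': 29, 'c': 36}
After line 3: d = {'a': 72, 'b': 29, 'c': 36}

{'a': 72, 'b': 29, 'c': 36}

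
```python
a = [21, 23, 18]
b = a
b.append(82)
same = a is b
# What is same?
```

After line 1: a = [21, 23, 18]
After line 2 (b = a is an alias, same object): a = [21, 23, 18], b = [21, 23, 18]
After line 3 (b.append mutates the shared list): a = [21, 23, 18, 82], b = [21, 23, 18, 82]
After line 4 (same = a is b; same object -> True): same = True

True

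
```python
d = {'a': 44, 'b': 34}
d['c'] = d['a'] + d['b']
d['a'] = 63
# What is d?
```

After line 1: d = {'a': 44, 'b': 34}
After line 2 (d['c'] = 44 + 34): d = {'a': 44, 'b': 34, 'c': 78}
After line 3: d = {'a': 63, 'b': 34, 'c': 78}

{'a': 63, 'b': 34, 'c': 78}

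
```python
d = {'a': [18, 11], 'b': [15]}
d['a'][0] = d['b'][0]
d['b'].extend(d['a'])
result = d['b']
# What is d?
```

After line 1: d = {'a': [18, 11], 'b': [15]}
After line 2 (a[0] = b[0] = 15): d = {'a': [15, 11], 'b': [15]}
After line 3 (b.extend(a) appends [15, 11]): d = {'a': [15, 11], 'b': [15, 15, 11]}
After line 4: result = d['b'] = [15, 15, 11]

{'a': [15, 11], 'b': [15, 15, 11]}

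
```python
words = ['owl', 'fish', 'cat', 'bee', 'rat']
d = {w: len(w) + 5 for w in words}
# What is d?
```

{'owl': 8, 'fish': 9, 'cat': 8, 'bee': 8, 'rat': 8}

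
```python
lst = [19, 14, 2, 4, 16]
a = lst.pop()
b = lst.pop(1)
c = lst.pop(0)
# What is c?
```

After line 1: lst = [19, 14, 2, 4, 16]
After line 2 (pop() -> a = 16): lst = [19, 14, 2, 4]
After line 3 (pop(1) -> b = 14): lst = [19, 2, 4]
After line 4 (pop(0) -> c = 19): lst = [2, 4]

19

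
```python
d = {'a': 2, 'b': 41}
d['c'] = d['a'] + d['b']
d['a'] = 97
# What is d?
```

After line 1: d = {'a': 2, 'b': 41}
After line 2 (d['c'] = 2 + 41): d = {'a': 2, 'b': 41, 'c': 43}
After line 3: d = {'a': 97, 'b': 41, 'c': 43}

{'a': 97, 'b': 41, 'c': 43}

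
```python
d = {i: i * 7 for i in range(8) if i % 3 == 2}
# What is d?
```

{2: 14, 5: 35}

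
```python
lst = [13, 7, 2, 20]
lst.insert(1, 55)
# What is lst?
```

[13, 55, 7, 2, 20]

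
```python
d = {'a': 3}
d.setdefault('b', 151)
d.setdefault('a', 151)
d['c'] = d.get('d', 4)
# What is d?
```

After line 1: d = {'a': 3}
After line 2 (setdefault adds 'b'=151): d = {'a': 3, 'b': 151}
After line 3 (setdefault 'a' no-op, already exists): d = {'a': 3, 'b': 151}
After line 4 (get('d', 4) returns default since 'd' not in d): d = {'a': 3, 'b': 151, 'c': 4}

{'a': 3, 'b': 151, 'c': 4}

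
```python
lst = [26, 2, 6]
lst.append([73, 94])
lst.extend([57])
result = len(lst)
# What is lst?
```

After line 1: lst = [26, 2, 6]
After line 2 (append adds [73, 94] as single element): lst = [26, 2, 6, [73, 94]]
After line 3 (extend unpacks [57], adds 57): lst = [26, 2, 6, [73, 94], 57]
After line 4: result = len(lst) = 5

[26, 2, 6, [73, 94], 57]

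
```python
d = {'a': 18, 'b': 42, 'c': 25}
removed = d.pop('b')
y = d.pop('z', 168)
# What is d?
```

After line 1: d = {'a': 18, 'b': 42, 'c': 25}
After line 2 (pop 'b' returns 42): d = {'a': 18, 'c': 25}, removed = 42
After line 3 (pop 'z' missing, returns default 168): d = {'a': 18, 'c': 25}, y = 168

{'a': 18, 'c': 25}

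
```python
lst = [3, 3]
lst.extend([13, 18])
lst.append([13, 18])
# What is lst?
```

After line 1: lst = [3, 3]
After line 2 (extend unpacks [13, 18]): lst = [3, 3, 13, 18]
After line 3 (append adds [13, 18] as single element): lst = [3, 3, 13, 18, [13, 18]]

[3, 3, 13, 18, [13, 18]]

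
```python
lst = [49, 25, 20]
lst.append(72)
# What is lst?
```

[49, 25, 20, 72]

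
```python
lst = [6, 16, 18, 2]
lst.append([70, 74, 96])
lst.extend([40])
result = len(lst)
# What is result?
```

After line 1: lst = [6, 16, 18, 2]
After line 2 (append adds [70, 74, 96] as single element): lst = [6, 16, 18, 2, [70, 74, 96]]
After line 3 (extend unpacks [40], adds 40): lst = [6, 16, 18, 2, [70, 74, 96], 40]
After line 4: result = len(lst) = 6

6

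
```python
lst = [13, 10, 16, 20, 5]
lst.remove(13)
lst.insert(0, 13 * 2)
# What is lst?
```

After line 1: lst = [13, 10, 16, 20, 5]
After line 2 (remove first 13): lst = [10, 16, 20, 5]
After line 3 (insert 26 at index 0): lst = [26, 10, 16, 20, 5]

[26, 10, 16, 20, 5]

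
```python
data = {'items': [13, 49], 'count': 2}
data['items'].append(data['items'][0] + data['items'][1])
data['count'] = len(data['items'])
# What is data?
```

After line 1: data = {'items': [13, 49], 'count': 2}
After line 2 (append 13 + 49 = 62): data = {'items': [13, 49, 62], 'count': 2}
After line 3 (count = len(items) = 3): data = {'items': [13, 49, 62], 'count': 3}

{'items': [13, 49, 62], 'count': 3}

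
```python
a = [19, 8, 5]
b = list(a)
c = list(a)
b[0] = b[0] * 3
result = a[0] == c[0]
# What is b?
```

After line 1: a = [19, 8, 5]
After line 2 (b = list(a), copy): a = [19, 8, 5], b = [19, 8, 5]
After line 3 (c = list(a) is a copy, new object): c = [19, 8, 5]
After line 4 (b[0] = 19 * 3 = 57; only b mutates (copy)): a = [19, 8, 5], b = [57, 8, 5], c = [19, 8, 5]
After line 5 (a[0] = 19, c[0] = 19; result = True)

[57, 8, 5]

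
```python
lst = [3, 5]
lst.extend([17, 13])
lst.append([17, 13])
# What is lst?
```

After line 1: lst = [3, 5]
After line 2 (extend unpacks [17, 13]): lst = [3, 5, 17, 13]
After line 3 (append adds [17, 13] as single element): lst = [3, 5, 17, 13, [17, 13]]

[3, 5, 17, 13, [17, 13]]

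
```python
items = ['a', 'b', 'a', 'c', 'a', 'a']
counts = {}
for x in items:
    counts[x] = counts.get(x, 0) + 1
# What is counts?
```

Initial: counts = {}, items = ['a', 'b', 'a', 'c', 'a', 'a']
See 'a': counts = {'a': 1}
See 'b': counts = {'a': 1, 'b': 1}
See 'a': counts = {'a': 2, 'b': 1}
See 'c': counts = {'a': 2, 'b': 1, 'c': 1}
See 'a': counts = {'a': 3, 'b': 1, 'c': 1}
See 'a': counts = {'a': 4, 'b': 1, 'c': 1}

{'a': 4, 'b': 1, 'c': 1}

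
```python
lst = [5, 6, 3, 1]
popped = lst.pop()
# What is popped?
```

1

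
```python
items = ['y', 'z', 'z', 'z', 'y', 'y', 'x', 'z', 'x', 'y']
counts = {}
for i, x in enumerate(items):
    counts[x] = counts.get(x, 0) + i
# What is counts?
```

Initial: counts = {}, items = ['y', 'z', 'z', 'z', 'y', 'y', 'x', 'z', 'x', 'y']
i=0, x='y': counts = {'y': 0}
i=1, x='z': counts = {'y': 0, 'z': 1}
i=2, x='z': counts = {'y': 0, 'z': 3}
i=3, x='z': counts = {'y': 0, 'z': 6}
i=4, x='y': counts = {'y': 4, 'z': 6}
i=5, x='y': counts = {'y': 9, 'z': 6}
i=6, x='x': counts = {'y': 9, 'z': 6, 'x': 6}
i=7, x='z': counts = {'y': 9, 'z': 13, 'x': 6}
i=8, x='x': counts = {'y': 9, 'z': 13, 'x': 14}
i=9, x='y': counts = {'y': 18, 'z': 13, 'x': 14}

{'y': 18, 'z': 13, 'x': 14}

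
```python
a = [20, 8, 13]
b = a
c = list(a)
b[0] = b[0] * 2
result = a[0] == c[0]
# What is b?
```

After line 1: a = [20, 8, 13]
After line 2 (b = a, alias): a = [20, 8, 13], b = [20, 8, 13]
After line 3 (c = list(a) is a copy, new object): c = [20, 8, 13]
After line 4 (b[0] = 20 * 2 = 40; mutates shared a/b): a = b = [40, 8, 13], c = [20, 8, 13]
After line 5 (a[0] = 40, c[0] = 20; result = False)

[40, 8, 13]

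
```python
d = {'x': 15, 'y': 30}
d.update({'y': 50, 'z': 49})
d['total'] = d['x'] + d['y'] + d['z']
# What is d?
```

After line 1: d = {'x': 15, 'y': 30}
After line 2 (y overwritten, z added): d = {'x': 15, 'y': 50, 'z': 49}
After line 3 (total = 15 + 50 + 49 = 114): d = {'x': 15, 'y': 50, 'z': 49, 'total': 114}

{'x': 15, 'y': 50, 'z': 49, 'total': 114}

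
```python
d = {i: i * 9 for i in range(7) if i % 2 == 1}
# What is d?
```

{1: 9, 3: 27, 5: 45}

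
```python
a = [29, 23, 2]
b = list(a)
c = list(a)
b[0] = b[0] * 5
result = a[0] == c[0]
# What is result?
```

After line 1: a = [29, 23, 2]
After line 2 (b = list(a), copy): a = [29, 23, 2], b = [29, 23, 2]
After line 3 (c = list(a) is a copy, new object): c = [29, 23, 2]
After line 4 (b[0] = 29 * 5 = 145; only b mutates (copy)): a = [29, 23, 2], b = [145, 23, 2], c = [29, 23, 2]
After line 5 (a[0] = 29, c[0] = 29; result = True)

True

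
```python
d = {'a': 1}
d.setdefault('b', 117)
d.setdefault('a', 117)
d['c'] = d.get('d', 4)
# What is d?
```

After line 1: d = {'a': 1}
After line 2 (setdefault adds 'b'=117): d = {'a': 1, 'b': 117}
After line 3 (setdefault 'a' no-op, already exists): d = {'a': 1, 'b': 117}
After line 4 (get('d', 4) returns default since 'd' not in d): d = {'a': 1, 'b': 117, 'c': 4}

{'a': 1, 'b': 117, 'c': 4}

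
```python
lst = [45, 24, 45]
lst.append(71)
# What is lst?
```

[45, 24, 45, 71]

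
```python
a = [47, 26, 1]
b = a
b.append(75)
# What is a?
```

After line 1: a = [47, 26, 1]
After line 2 (b = a is an alias, same object): a = [47, 26, 1], b = [47, 26, 1]
After line 3 (b.append mutates the shared list): a = [47, 26, 1, 75], b = [47, 26, 1, 75]

[47, 26, 1, 75]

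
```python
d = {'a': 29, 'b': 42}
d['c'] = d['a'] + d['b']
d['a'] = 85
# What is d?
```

After line 1: d = {'a': 29, 'b': 42}
After line 2 (d['c'] = 29 + 42): d = {'a': 29, 'b': 42, 'c': 71}
After line 3: d = {'a': 85, 'b': 42, 'c': 71}

{'a': 85, 'b': 42, 'c': 71}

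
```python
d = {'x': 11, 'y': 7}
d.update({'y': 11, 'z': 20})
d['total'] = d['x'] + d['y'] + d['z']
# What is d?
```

After line 1: d = {'x': 11, 'y': 7}
After line 2 (y overwritten, z added): d = {'x': 11, 'y': 11, 'z': 20}
After line 3 (total = 11 + 11 + 20 = 42): d = {'x': 11, 'y': 11, 'z': 20, 'total': 42}

{'x': 11, 'y': 11, 'z': 20, 'total': 42}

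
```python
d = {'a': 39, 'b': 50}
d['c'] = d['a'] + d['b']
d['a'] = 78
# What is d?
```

After line 1: d = {'a': 39, 'b': 50}
After line 2 (d['c'] = 39 + 50): d = {'a': 39, 'b': 50, 'c': 89}
After line 3: d = {'a': 78, 'b': 50, 'c': 89}

{'a': 78, 'b': 50, 'c': 89}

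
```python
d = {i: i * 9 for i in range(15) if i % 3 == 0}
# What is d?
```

{0: 0, 3: 27, 6: 54, 9: 81, 12: 108}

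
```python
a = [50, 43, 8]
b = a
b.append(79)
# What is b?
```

After line 1: a = [50, 43, 8]
After line 2 (b = a is an alias, same object): a = [50, 43, 8], b = [50, 43, 8]
After line 3 (b.append mutates the shared list): a = [50, 43, 8, 79], b = [50, 43, 8, 79]

[50, 43, 8, 79]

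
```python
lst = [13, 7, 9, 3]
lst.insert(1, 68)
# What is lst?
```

[13, 68, 7, 9, 3]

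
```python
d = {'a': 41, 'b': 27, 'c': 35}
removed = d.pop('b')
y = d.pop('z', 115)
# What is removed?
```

After line 1: d = {'a': 41, 'b': 27, 'c': 35}
After line 2 (pop 'b' returns 27): d = {'a': 41, 'c': 35}, removed = 27
After line 3 (pop 'z' missing, returns default 115): d = {'a': 41, 'c': 35}, y = 115

27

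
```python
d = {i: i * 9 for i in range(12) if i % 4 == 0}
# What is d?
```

{0: 0, 4: 36, 8: 72}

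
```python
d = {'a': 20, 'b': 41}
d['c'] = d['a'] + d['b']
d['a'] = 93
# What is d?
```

After line 1: d = {'a': 20, 'b': 41}
After line 2 (d['c'] = 20 + 41): d = {'a': 20, 'b': 41, 'c': 61}
After line 3: d = {'a': 93, 'b': 41, 'c': 61}

{'a': 93, 'b': 41, 'c': 61}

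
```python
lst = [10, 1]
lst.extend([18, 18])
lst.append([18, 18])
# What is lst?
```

After line 1: lst = [10, 1]
After line 2 (extend unpacks [18, 18]): lst = [10, 1, 18, 18]
After line 3 (append adds [18, 18] as single element): lst = [10, 1, 18, 18, [18, 18]]

[10, 1, 18, 18, [18, 18]]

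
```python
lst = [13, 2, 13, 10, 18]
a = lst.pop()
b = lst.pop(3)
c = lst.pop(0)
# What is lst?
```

After line 1: lst = [13, 2, 13, 10, 18]
After line 2 (pop() -> a = 18): lst = [13, 2, 13, 10]
After line 3 (pop(3) -> b = 10): lst = [13, 2, 13]
After line 4 (pop(0) -> c = 13): lst = [2, 13]

[2, 13]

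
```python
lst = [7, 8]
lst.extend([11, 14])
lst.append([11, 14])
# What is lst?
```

After line 1: lst = [7, 8]
After line 2 (extend unpacks [11, 14]): lst = [7, 8, 11, 14]
After line 3 (append adds [11, 14] as single element): lst = [7, 8, 11, 14, [11, 14]]

[7, 8, 11, 14, [11, 14]]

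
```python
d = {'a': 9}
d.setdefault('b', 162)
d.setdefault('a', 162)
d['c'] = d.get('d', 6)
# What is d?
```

After line 1: d = {'a': 9}
After line 2 (setdefault adds 'b'=162): d = {'a': 9, 'b': 162}
After line 3 (setdefault 'a' no-op, already exists): d = {'a': 9, 'b': 162}
After line 4 (get('d', 6) returns default since 'd' not in d): d = {'a': 9, 'b': 162, 'c': 6}

{'a': 9, 'b': 162, 'c': 6}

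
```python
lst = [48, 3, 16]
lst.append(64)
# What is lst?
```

[48, 3, 16, 64]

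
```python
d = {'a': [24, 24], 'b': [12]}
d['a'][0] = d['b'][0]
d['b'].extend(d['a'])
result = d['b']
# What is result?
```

After line 1: d = {'a': [24, 24], 'b': [12]}
After line 2 (a[0] = b[0] = 12): d = {'a': [12, 24], 'b': [12]}
After line 3 (b.extend(a) appends [12, 24]): d = {'a': [12, 24], 'b': [12, 12, 24]}
After line 4: result = d['b'] = [12, 12, 24]

[12, 12, 24]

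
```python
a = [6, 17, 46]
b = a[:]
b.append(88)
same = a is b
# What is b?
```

After line 1: a = [6, 17, 46]
After line 2 (b = a[:] is a shallow copy, new object): a = [6, 17, 46], b = [6, 17, 46]
After line 3 (append only mutates b): a = [6, 17, 46], b = [6, 17, 46, 88]
After line 4 (same = a is b; different objects -> False): same = False

[6, 17, 46, 88]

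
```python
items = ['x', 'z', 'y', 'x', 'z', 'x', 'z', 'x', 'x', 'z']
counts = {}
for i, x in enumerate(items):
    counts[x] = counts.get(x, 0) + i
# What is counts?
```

Initial: counts = {}, items = ['x', 'z', 'y', 'x', 'z', 'x', 'z', 'x', 'x', 'z']
i=0, x='x': counts = {'x': 0}
i=1, x='z': counts = {'x': 0, 'z': 1}
i=2, x='y': counts = {'x': 0, 'z': 1, 'y': 2}
i=3, x='x': counts = {'x': 3, 'z': 1, 'y': 2}
i=4, x='z': counts = {'x': 3, 'z': 5, 'y': 2}
i=5, x='x': counts = {'x': 8, 'z': 5, 'y': 2}
i=6, x='z': counts = {'x': 8, 'z': 11, 'y': 2}
i=7, x='x': counts = {'x': 15, 'z': 11, 'y': 2}
i=8, x='x': counts = {'x': 23, 'z': 11, 'y': 2}
i=9, x='z': counts = {'x': 23, 'z': 20, 'y': 2}

{'x': 23, 'z': 20, 'y': 2}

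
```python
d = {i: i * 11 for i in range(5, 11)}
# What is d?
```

{5: 55, 6: 66, 7: 77, 8: 88, 9: 99, 10: 110}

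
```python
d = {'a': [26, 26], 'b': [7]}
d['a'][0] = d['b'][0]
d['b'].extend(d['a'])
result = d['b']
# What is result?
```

After line 1: d = {'a': [26, 26], 'b': [7]}
After line 2 (a[0] = b[0] = 7): d = {'a': [7, 26], 'b': [7]}
After line 3 (b.extend(a) appends [7, 26]): d = {'a': [7, 26], 'b': [7, 7, 26]}
After line 4: result = d['b'] = [7, 7, 26]

[7, 7, 26]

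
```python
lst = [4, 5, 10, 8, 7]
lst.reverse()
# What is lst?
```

[7, 8, 10, 5, 4]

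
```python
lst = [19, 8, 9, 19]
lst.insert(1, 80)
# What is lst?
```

[19, 80, 8, 9, 19]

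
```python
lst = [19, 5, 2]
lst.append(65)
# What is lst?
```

[19, 5, 2, 65]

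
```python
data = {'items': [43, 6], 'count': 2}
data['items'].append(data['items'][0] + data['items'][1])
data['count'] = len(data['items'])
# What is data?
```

After line 1: data = {'items': [43, 6], 'count': 2}
After line 2 (append 43 + 6 = 49): data = {'items': [43, 6, 49], 'count': 2}
After line 3 (count = len(items) = 3): data = {'items': [43, 6, 49], 'count': 3}

{'items': [43, 6, 49], 'count': 3}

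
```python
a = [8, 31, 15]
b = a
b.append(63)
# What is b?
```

After line 1: a = [8, 31, 15]
After line 2 (b = a is an alias, same object): a = [8, 31, 15], b = [8, 31, 15]
After line 3 (b.append mutates the shared list): a = [8, 31, 15, 63], b = [8, 31, 15, 63]

[8, 31, 15, 63]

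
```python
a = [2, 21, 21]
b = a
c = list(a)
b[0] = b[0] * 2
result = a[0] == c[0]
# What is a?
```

After line 1: a = [2, 21, 21]
After line 2 (b = a, alias): a = [2, 21, 21], b = [2, 21, 21]
After line 3 (c = list(a) is a copy, new object): c = [2, 21, 21]
After line 4 (b[0] = 2 * 2 = 4; mutates shared a/b): a = b = [4, 21, 21], c = [2, 21, 21]
After line 5 (a[0] = 4, c[0] = 2; result = False)

[4, 21, 21]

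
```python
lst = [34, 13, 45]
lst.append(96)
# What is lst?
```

[34, 13, 45, 96]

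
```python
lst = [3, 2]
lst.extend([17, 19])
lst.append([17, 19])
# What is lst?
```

After line 1: lst = [3, 2]
After line 2 (extend unpacks [17, 19]): lst = [3, 2, 17, 19]
After line 3 (append adds [17, 19] as single element): lst = [3, 2, 17, 19, [17, 19]]

[3, 2, 17, 19, [17, 19]]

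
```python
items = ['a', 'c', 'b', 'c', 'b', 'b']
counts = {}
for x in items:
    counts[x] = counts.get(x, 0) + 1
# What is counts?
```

Initial: counts = {}, items = ['a', 'c', 'b', 'c', 'b', 'b']
See 'a': counts = {'a': 1}
See 'c': counts = {'a': 1, 'c': 1}
See 'b': counts = {'a': 1, 'c': 1, 'b': 1}
See 'c': counts = {'a': 1, 'c': 2, 'b': 1}
See 'b': counts = {'a': 1, 'c': 2, 'b': 2}
See 'b': counts = {'a': 1, 'c': 2, 'b': 3}

{'a': 1, 'c': 2, 'b': 3}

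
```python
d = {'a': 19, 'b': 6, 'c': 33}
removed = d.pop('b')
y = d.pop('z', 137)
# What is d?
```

After line 1: d = {'a': 19, 'b': 6, 'c': 33}
After line 2 (pop 'b' returns 6): d = {'a': 19, 'c': 33}, removed = 6
After line 3 (pop 'z' missing, returns default 137): d = {'a': 19, 'c': 33}, y = 137

{'a': 19, 'c': 33}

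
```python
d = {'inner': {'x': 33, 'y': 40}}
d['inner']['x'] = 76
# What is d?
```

After line 1: d = {'inner': {'x': 33, 'y': 40}}
After line 2 (inner x overwritten): d = {'inner': {'x': 76, 'y': 40}}

{'inner': {'x': 76, 'y': 40}}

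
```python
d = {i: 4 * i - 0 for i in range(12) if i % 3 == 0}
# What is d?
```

{0: 0, 3: 12, 6: 24, 9: 36}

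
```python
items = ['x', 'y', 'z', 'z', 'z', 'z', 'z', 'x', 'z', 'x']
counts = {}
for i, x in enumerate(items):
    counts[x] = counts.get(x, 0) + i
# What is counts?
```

Initial: counts = {}, items = ['x', 'y', 'z', 'z', 'z', 'z', 'z', 'x', 'z', 'x']
i=0, x='x': counts = {'x': 0}
i=1, x='y': counts = {'x': 0, 'y': 1}
i=2, x='z': counts = {'x': 0, 'y': 1, 'z': 2}
i=3, x='z': counts = {'x': 0, 'y': 1, 'z': 5}
i=4, x='z': counts = {'x': 0, 'y': 1, 'z': 9}
i=5, x='z': counts = {'x': 0, 'y': 1, 'z': 14}
i=6, x='z': counts = {'x': 0, 'y': 1, 'z': 20}
i=7, x='x': counts = {'x': 7, 'y': 1, 'z': 20}
i=8, x='z': counts = {'x': 7, 'y': 1, 'z': 28}
i=9, x='x': counts = {'x': 16, 'y': 1, 'z': 28}

{'x': 16, 'y': 1, 'z': 28}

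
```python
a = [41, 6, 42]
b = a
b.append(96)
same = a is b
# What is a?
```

After line 1: a = [41, 6, 42]
After line 2 (b = a is an alias, same object): a = [41, 6, 42], b = [41, 6, 42]
After line 3 (b.append mutates the shared list): a = [41, 6, 42, 96], b = [41, 6, 42, 96]
After line 4 (same = a is b; same object -> True): same = True

[41, 6, 42, 96]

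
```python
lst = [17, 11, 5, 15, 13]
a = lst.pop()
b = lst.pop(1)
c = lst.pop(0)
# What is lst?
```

After line 1: lst = [17, 11, 5, 15, 13]
After line 2 (pop() -> a = 13): lst = [17, 11, 5, 15]
After line 3 (pop(1) -> b = 11): lst = [17, 5, 15]
After line 4 (pop(0) -> c = 17): lst = [5, 15]

[5, 15]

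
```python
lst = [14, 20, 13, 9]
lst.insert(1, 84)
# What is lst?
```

[14, 84, 20, 13, 9]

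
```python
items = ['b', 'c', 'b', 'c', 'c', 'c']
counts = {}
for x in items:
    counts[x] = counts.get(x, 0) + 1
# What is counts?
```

Initial: counts = {}, items = ['b', 'c', 'b', 'c', 'c', 'c']
See 'b': counts = {'b': 1}
See 'c': counts = {'b': 1, 'c': 1}
See 'b': counts = {'b': 2, 'c': 1}
See 'c': counts = {'b': 2, 'c': 2}
See 'c': counts = {'b': 2, 'c': 3}
See 'c': counts = {'b': 2, 'c': 4}

{'b': 2, 'c': 4}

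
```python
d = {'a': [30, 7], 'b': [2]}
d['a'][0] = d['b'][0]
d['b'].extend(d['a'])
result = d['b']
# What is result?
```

After line 1: d = {'a': [30, 7], 'b': [2]}
After line 2 (a[0] = b[0] = 2): d = {'a': [2, 7], 'b': [2]}
After line 3 (b.extend(a) appends [2, 7]): d = {'a': [2, 7], 'b': [2, 2, 7]}
After line 4: result = d['b'] = [2, 2, 7]

[2, 2, 7]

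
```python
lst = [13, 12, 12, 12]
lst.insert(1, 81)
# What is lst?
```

[13, 81, 12, 12, 12]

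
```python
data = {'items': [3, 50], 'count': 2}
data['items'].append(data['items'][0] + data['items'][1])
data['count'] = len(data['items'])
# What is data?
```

After line 1: data = {'items': [3, 50], 'count': 2}
After line 2 (append 3 + 50 = 53): data = {'items': [3, 50, 53], 'count': 2}
After line 3 (count = len(items) = 3): data = {'items': [3, 50, 53], 'count': 3}

{'items': [3, 50, 53], 'count': 3}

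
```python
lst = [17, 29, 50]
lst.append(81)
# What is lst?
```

[17, 29, 50, 81]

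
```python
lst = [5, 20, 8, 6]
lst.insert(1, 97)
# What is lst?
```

[5, 97, 20, 8, 6]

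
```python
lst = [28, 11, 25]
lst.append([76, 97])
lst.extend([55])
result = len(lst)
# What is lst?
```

After line 1: lst = [28, 11, 25]
After line 2 (append adds [76, 97] as single element): lst = [28, 11, 25, [76, 97]]
After line 3 (extend unpacks [55], adds 55): lst = [28, 11, 25, [76, 97], 55]
After line 4: result = len(lst) = 5

[28, 11, 25, [76, 97], 55]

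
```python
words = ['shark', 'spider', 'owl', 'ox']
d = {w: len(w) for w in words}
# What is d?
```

{'shark': 5, 'spider': 6, 'owl': 3, 'ox': 2}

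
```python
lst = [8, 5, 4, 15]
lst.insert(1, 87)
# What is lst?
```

[8, 87, 5, 4, 15]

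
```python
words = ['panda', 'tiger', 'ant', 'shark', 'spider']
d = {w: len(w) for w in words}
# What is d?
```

{'panda': 5, 'tiger': 5, 'ant': 3, 'shark': 5, 'spider': 6}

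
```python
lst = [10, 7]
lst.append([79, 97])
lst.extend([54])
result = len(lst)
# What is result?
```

After line 1: lst = [10, 7]
After line 2 (append adds [79, 97] as single element): lst = [10, 7, [79, 97]]
After line 3 (extend unpacks [54], adds 54): lst = [10, 7, [79, 97], 54]
After line 4: result = len(lst) = 4

4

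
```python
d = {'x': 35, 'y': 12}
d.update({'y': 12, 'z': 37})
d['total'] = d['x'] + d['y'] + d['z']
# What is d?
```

After line 1: d = {'x': 35, 'y': 12}
After line 2 (y overwritten, z added): d = {'x': 35, 'y': 12, 'z': 37}
After line 3 (total = 35 + 12 + 37 = 84): d = {'x': 35, 'y': 12, 'z': 37, 'total': 84}

{'x': 35, 'y': 12, 'z': 37, 'total': 84}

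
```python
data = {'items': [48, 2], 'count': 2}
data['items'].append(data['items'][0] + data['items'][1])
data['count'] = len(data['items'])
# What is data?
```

After line 1: data = {'items': [48, 2], 'count': 2}
After line 2 (append 48 + 2 = 50): data = {'items': [48, 2, 50], 'count': 2}
After line 3 (count = len(items) = 3): data = {'items': [48, 2, 50], 'count': 3}

{'items': [48, 2, 50], 'count': 3}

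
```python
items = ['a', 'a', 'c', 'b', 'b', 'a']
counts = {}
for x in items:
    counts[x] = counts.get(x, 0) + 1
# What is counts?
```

Initial: counts = {}, items = ['a', 'a', 'c', 'b', 'b', 'a']
See 'a': counts = {'a': 1}
See 'a': counts = {'a': 2}
See 'c': counts = {'a': 2, 'c': 1}
See 'b': counts = {'a': 2, 'c': 1, 'b': 1}
See 'b': counts = {'a': 2, 'c': 1, 'b': 2}
See 'a': counts = {'a': 3, 'c': 1, 'b': 2}

{'a': 3, 'c': 1, 'b': 2}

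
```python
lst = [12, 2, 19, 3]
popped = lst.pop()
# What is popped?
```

3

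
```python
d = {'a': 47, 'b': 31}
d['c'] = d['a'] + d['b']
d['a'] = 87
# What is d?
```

After line 1: d = {'a': 47, 'b': 31}
After line 2 (d['c'] = 47 + 31): d = {'a': 47, 'b': 31, 'c': 78}
After line 3: d = {'a': 87, 'b': 31, 'c': 78}

{'a': 87, 'b': 31, 'c': 78}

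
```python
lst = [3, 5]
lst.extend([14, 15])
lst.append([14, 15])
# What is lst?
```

After line 1: lst = [3, 5]
After line 2 (extend unpacks [14, 15]): lst = [3, 5, 14, 15]
After line 3 (append adds [14, 15] as single element): lst = [3, 5, 14, 15, [14, 15]]

[3, 5, 14, 15, [14, 15]]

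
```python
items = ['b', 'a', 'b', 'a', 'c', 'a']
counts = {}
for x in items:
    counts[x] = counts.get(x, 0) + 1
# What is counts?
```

Initial: counts = {}, items = ['b', 'a', 'b', 'a', 'c', 'a']
See 'b': counts = {'b': 1}
See 'a': counts = {'b': 1, 'a': 1}
See 'b': counts = {'b': 2, 'a': 1}
See 'a': counts = {'b': 2, 'a': 2}
See 'c': counts = {'b': 2, 'a': 2, 'c': 1}
See 'a': counts = {'b': 2, 'a': 3, 'c': 1}

{'b': 2, 'a': 3, 'c': 1}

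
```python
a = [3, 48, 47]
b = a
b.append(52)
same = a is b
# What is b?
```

After line 1: a = [3, 48, 47]
After line 2 (b = a is an alias, same object): a = [3, 48, 47], b = [3, 48, 47]
After line 3 (b.append mutates the shared list): a = [3, 48, 47, 52], b = [3, 48, 47, 52]
After line 4 (same = a is b; same object -> True): same = True

[3, 48, 47, 52]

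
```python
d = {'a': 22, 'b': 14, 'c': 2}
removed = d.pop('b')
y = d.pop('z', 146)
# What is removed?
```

After line 1: d = {'a': 22, 'b': 14, 'c': 2}
After line 2 (pop 'b' returns 14): d = {'a': 22, 'c': 2}, removed = 14
After line 3 (pop 'z' missing, returns default 146): d = {'a': 22, 'c': 2}, y = 146

14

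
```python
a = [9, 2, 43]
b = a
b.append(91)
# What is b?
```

After line 1: a = [9, 2, 43]
After line 2 (b = a is an alias, same object): a = [9, 2, 43], b = [9, 2, 43]
After line 3 (b.append mutates the shared list): a = [9, 2, 43, 91], b = [9, 2, 43, 91]

[9, 2, 43, 91]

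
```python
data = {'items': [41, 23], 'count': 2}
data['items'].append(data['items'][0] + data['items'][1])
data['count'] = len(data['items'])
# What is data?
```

After line 1: data = {'items': [41, 23], 'count': 2}
After line 2 (append 41 + 23 = 64): data = {'items': [41, 23, 64], 'count': 2}
After line 3 (count = len(items) = 3): data = {'items': [41, 23, 64], 'count': 3}

{'items': [41, 23, 64], 'count': 3}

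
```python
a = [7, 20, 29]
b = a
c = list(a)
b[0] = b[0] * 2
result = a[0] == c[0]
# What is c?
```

After line 1: a = [7, 20, 29]
After line 2 (b = a, alias): a = [7, 20, 29], b = [7, 20, 29]
After line 3 (c = list(a) is a copy, new object): c = [7, 20, 29]
After line 4 (b[0] = 7 * 2 = 14; mutates shared a/b): a = b = [14, 20, 29], c = [7, 20, 29]
After line 5 (a[0] = 14, c[0] = 7; result = False)

[7, 20, 29]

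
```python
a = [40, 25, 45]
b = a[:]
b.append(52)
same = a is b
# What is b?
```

After line 1: a = [40, 25, 45]
After line 2 (b = a[:] is a shallow copy, new object): a = [40, 25, 45], b = [40, 25, 45]
After line 3 (append only mutates b): a = [40, 25, 45], b = [40, 25, 45, 52]
After line 4 (same = a is b; different objects -> False): same = False

[40, 25, 45, 52]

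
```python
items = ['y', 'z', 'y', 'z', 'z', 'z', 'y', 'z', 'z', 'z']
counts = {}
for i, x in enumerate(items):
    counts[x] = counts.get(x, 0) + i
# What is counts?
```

Initial: counts = {}, items = ['y', 'z', 'y', 'z', 'z', 'z', 'y', 'z', 'z', 'z']
i=0, x='y': counts = {'y': 0}
i=1, x='z': counts = {'y': 0, 'z': 1}
i=2, x='y': counts = {'y': 2, 'z': 1}
i=3, x='z': counts = {'y': 2, 'z': 4}
i=4, x='z': counts = {'y': 2, 'z': 8}
i=5, x='z': counts = {'y': 2, 'z': 13}
i=6, x='y': counts = {'y': 8, 'z': 13}
i=7, x='z': counts = {'y': 8, 'z': 20}
i=8, x='z': counts = {'y': 8, 'z': 28}
i=9, x='z': counts = {'y': 8, 'z': 37}

{'y': 8, 'z': 37}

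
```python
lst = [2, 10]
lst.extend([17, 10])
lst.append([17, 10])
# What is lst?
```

After line 1: lst = [2, 10]
After line 2 (extend unpacks [17, 10]): lst = [2, 10, 17, 10]
After line 3 (append adds [17, 10] as single element): lst = [2, 10, 17, 10, [17, 10]]

[2, 10, 17, 10, [17, 10]]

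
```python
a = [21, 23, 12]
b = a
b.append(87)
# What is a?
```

After line 1: a = [21, 23, 12]
After line 2 (b = a is an alias, same object): a = [21, 23, 12], b = [21, 23, 12]
After line 3 (b.append mutates the shared list): a = [21, 23, 12, 87], b = [21, 23, 12, 87]

[21, 23, 12, 87]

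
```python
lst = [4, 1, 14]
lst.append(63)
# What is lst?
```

[4, 1, 14, 63]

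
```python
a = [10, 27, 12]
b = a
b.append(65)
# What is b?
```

After line 1: a = [10, 27, 12]
After line 2 (b = a is an alias, same object): a = [10, 27, 12], b = [10, 27, 12]
After line 3 (b.append mutates the shared list): a = [10, 27, 12, 65], b = [10, 27, 12, 65]

[10, 27, 12, 65]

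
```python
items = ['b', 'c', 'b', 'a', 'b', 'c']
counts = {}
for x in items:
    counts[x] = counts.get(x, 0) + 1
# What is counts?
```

Initial: counts = {}, items = ['b', 'c', 'b', 'a', 'b', 'c']
See 'b': counts = {'b': 1}
See 'c': counts = {'b': 1, 'c': 1}
See 'b': counts = {'b': 2, 'c': 1}
See 'a': counts = {'b': 2, 'c': 1, 'a': 1}
See 'b': counts = {'b': 3, 'c': 1, 'a': 1}
See 'c': counts = {'b': 3, 'c': 2, 'a': 1}

{'b': 3, 'c': 2, 'a': 1}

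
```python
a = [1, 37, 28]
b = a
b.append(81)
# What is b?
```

After line 1: a = [1, 37, 28]
After line 2 (b = a is an alias, same object): a = [1, 37, 28], b = [1, 37, 28]
After line 3 (b.append mutates the shared list): a = [1, 37, 28, 81], b = [1, 37, 28, 81]

[1, 37, 28, 81]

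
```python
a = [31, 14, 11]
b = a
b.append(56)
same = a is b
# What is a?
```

After line 1: a = [31, 14, 11]
After line 2 (b = a is an alias, same object): a = [31, 14, 11], b = [31, 14, 11]
After line 3 (b.append mutates the shared list): a = [31, 14, 11, 56], b = [31, 14, 11, 56]
After line 4 (same = a is b; same object -> True): same = True

[31, 14, 11, 56]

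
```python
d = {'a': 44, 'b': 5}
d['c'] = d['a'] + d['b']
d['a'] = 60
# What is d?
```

After line 1: d = {'a': 44, 'b': 5}
After line 2 (d['c'] = 44 + 5): d = {'a': 44, 'b': 5, 'c': 49}
After line 3: d = {'a': 60, 'b': 5, 'c': 49}

{'a': 60, 'b': 5, 'c': 49}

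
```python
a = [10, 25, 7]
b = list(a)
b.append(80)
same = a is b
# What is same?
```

After line 1: a = [10, 25, 7]
After line 2 (b = list(a) is a shallow copy, new object): a = [10, 25, 7], b = [10, 25, 7]
After line 3 (append only mutates b): a = [10, 25, 7], b = [10, 25, 7, 80]
After line 4 (same = a is b; different objects -> False): same = False

False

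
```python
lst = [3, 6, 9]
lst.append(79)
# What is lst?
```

[3, 6, 9, 79]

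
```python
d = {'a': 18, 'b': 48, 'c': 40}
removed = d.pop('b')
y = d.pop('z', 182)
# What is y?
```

After line 1: d = {'a': 18, 'b': 48, 'c': 40}
After line 2 (pop 'b' returns 48): d = {'a': 18, 'c': 40}, removed = 48
After line 3 (pop 'z' missing, returns default 182): d = {'a': 18, 'c': 40}, y = 182

182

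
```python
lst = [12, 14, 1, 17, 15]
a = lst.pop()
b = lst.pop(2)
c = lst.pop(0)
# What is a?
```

After line 1: lst = [12, 14, 1, 17, 15]
After line 2 (pop() -> a = 15): lst = [12, 14, 1, 17]
After line 3 (pop(2) -> b = 1): lst = [12, 14, 17]
After line 4 (pop(0) -> c = 12): lst = [14, 17]

15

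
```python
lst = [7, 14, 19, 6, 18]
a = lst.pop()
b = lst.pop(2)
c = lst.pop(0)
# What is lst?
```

After line 1: lst = [7, 14, 19, 6, 18]
After line 2 (pop() -> a = 18): lst = [7, 14, 19, 6]
After line 3 (pop(2) -> b = 19): lst = [7, 14, 6]
After line 4 (pop(0) -> c = 7): lst = [14, 6]

[14, 6]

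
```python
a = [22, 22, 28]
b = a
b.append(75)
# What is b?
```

After line 1: a = [22, 22, 28]
After line 2 (b = a is an alias, same object): a = [22, 22, 28], b = [22, 22, 28]
After line 3 (b.append mutates the shared list): a = [22, 22, 28, 75], b = [22, 22, 28, 75]

[22, 22, 28, 75]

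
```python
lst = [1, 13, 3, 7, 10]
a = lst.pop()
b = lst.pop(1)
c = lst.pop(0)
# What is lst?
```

After line 1: lst = [1, 13, 3, 7, 10]
After line 2 (pop() -> a = 10): lst = [1, 13, 3, 7]
After line 3 (pop(1) -> b = 13): lst = [1, 3, 7]
After line 4 (pop(0) -> c = 1): lst = [3, 7]

[3, 7]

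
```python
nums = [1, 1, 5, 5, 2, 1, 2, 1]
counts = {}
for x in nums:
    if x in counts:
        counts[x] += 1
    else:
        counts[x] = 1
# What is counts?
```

Initial: counts = {}, nums = [1, 1, 5, 5, 2, 1, 2, 1]
See 1: counts = {1: 1}
See 1: counts = {1: 2}
See 5: counts = {1: 2, 5: 1}
See 5: counts = {1: 2, 5: 2}
See 2: counts = {1: 2, 5: 2, 2: 1}
See 1: counts = {1: 3, 5: 2, 2: 1}
See 2: counts = {1: 3, 5: 2, 2: 2}
See 1: counts = {1: 4, 5: 2, 2: 2}

{1: 4, 5: 2, 2: 2}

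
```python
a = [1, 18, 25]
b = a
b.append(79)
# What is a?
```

After line 1: a = [1, 18, 25]
After line 2 (b = a is an alias, same object): a = [1, 18, 25], b = [1, 18, 25]
After line 3 (b.append mutates the shared list): a = [1, 18, 25, 79], b = [1, 18, 25, 79]

[1, 18, 25, 79]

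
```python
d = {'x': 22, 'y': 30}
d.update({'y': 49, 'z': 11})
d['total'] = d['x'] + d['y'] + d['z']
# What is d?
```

After line 1: d = {'x': 22, 'y': 30}
After line 2 (y overwritten, z added): d = {'x': 22, 'y': 49, 'z': 11}
After line 3 (total = 22 + 49 + 11 = 82): d = {'x': 22, 'y': 49, 'z': 11, 'total': 82}

{'x': 22, 'y': 49, 'z': 11, 'total': 82}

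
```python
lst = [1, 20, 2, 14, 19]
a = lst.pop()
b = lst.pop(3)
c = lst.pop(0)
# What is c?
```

After line 1: lst = [1, 20, 2, 14, 19]
After line 2 (pop() -> a = 19): lst = [1, 20, 2, 14]
After line 3 (pop(3) -> b = 14): lst = [1, 20, 2]
After line 4 (pop(0) -> c = 1): lst = [20, 2]

1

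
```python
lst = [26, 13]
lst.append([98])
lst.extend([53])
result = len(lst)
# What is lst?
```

After line 1: lst = [26, 13]
After line 2 (append adds [98] as single element): lst = [26, 13, [98]]
After line 3 (extend unpacks [53], adds 53): lst = [26, 13, [98], 53]
After line 4: result = len(lst) = 4

[26, 13, [98], 53]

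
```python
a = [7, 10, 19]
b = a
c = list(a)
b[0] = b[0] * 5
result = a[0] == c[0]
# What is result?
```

After line 1: a = [7, 10, 19]
After line 2 (b = a, alias): a = [7, 10, 19], b = [7, 10, 19]
After line 3 (c = list(a) is a copy, new object): c = [7, 10, 19]
After line 4 (b[0] = 7 * 5 = 35; mutates shared a/b): a = b = [35, 10, 19], c = [7, 10, 19]
After line 5 (a[0] = 35, c[0] = 7; result = False)

False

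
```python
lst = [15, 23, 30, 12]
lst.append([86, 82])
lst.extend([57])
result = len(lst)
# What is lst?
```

After line 1: lst = [15, 23, 30, 12]
After line 2 (append adds [86, 82] as single element): lst = [15, 23, 30, 12, [86, 82]]
After line 3 (extend unpacks [57], adds 57): lst = [15, 23, 30, 12, [86, 82], 57]
After line 4: result = len(lst) = 6

[15, 23, 30, 12, [86, 82], 57]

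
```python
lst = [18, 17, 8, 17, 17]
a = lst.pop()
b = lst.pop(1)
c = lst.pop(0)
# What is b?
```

After line 1: lst = [18, 17, 8, 17, 17]
After line 2 (pop() -> a = 17): lst = [18, 17, 8, 17]
After line 3 (pop(1) -> b = 17): lst = [18, 8, 17]
After line 4 (pop(0) -> c = 18): lst = [8, 17]

17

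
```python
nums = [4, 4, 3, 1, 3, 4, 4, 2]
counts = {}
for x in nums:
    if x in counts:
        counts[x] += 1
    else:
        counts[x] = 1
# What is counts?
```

Initial: counts = {}, nums = [4, 4, 3, 1, 3, 4, 4, 2]
See 4: counts = {4: 1}
See 4: counts = {4: 2}
See 3: counts = {4: 2, 3: 1}
See 1: counts = {4: 2, 3: 1, 1: 1}
See 3: counts = {4: 2, 3: 2, 1: 1}
See 4: counts = {4: 3, 3: 2, 1: 1}
See 4: counts = {4: 4, 3: 2, 1: 1}
See 2: counts = {4: 4, 3: 2, 1: 1, 2: 1}

{4: 4, 3: 2, 1: 1, 2: 1}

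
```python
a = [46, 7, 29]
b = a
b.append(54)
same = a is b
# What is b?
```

After line 1: a = [46, 7, 29]
After line 2 (b = a is an alias, same object): a = [46, 7, 29], b = [46, 7, 29]
After line 3 (b.append mutates the shared list): a = [46, 7, 29, 54], b = [46, 7, 29, 54]
After line 4 (same = a is b; same object -> True): same = True

[46, 7, 29, 54]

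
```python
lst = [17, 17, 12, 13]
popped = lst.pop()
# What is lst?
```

[17, 17, 12]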